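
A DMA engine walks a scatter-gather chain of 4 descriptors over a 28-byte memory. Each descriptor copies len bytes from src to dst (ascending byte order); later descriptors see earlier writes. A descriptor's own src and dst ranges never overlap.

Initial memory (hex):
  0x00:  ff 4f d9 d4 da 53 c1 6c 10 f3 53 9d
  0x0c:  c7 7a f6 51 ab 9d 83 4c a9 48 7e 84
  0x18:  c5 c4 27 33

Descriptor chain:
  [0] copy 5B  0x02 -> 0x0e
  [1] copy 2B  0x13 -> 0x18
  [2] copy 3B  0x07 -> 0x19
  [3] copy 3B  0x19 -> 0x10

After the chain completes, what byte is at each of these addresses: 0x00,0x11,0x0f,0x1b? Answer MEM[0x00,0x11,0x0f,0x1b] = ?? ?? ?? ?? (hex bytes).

D0: mem[0x0e..0x12] <- [d9 d4 da 53 c1]
D1: mem[0x18..0x19] <- [4c a9]
D2: mem[0x19..0x1b] <- [6c 10 f3]
D3: mem[0x10..0x12] <- [6c 10 f3]
query mem[0x00]=0xff, mem[0x11]=0x10, mem[0x0f]=0xd4, mem[0x1b]=0xf3

MEM[0x00,0x11,0x0f,0x1b] = ff 10 d4 f3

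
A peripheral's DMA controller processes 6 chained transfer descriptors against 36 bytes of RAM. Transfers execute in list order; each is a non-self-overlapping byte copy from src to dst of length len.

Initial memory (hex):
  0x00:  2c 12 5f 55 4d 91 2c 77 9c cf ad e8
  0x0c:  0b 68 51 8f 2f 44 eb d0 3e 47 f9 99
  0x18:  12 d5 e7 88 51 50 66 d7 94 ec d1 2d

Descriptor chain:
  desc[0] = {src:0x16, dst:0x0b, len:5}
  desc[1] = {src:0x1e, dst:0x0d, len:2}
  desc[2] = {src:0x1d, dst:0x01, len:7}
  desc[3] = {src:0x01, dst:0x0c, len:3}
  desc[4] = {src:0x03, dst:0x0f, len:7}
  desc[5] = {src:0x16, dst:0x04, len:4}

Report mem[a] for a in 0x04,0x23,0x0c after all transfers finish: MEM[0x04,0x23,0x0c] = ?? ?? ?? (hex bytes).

  after D0: wrote 5B at 0x0b = f99912d5e7
  after D1: wrote 2B at 0x0d = 66d7
  after D2: wrote 7B at 0x01 = 5066d794ecd12d
  after D3: wrote 3B at 0x0c = 5066d7
  after D4: wrote 7B at 0x0f = d794ecd12d9ccf
  after D5: wrote 4B at 0x04 = f99912d5
query mem[0x04]=0xf9, mem[0x23]=0x2d, mem[0x0c]=0x50

MEM[0x04,0x23,0x0c] = f9 2d 50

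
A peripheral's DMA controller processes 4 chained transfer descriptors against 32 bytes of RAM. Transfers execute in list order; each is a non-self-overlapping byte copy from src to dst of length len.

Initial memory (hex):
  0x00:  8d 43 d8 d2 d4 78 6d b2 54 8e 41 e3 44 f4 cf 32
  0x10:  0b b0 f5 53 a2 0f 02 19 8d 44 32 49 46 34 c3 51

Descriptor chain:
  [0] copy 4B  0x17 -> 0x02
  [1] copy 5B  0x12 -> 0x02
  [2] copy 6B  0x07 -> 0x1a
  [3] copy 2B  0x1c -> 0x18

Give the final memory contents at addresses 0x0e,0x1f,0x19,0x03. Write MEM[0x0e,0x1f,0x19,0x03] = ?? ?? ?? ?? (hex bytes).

MEM[0x0e,0x1f,0x19,0x03] = cf 44 41 53

#0 dst[0x02+4] := {0x19,0x8d,0x44,0x32}
#1 dst[0x02+5] := {0xf5,0x53,0xa2,0x0f,0x02}
#2 dst[0x1a+6] := {0xb2,0x54,0x8e,0x41,0xe3,0x44}
#3 dst[0x18+2] := {0x8e,0x41}
query mem[0x0e]=0xcf, mem[0x1f]=0x44, mem[0x19]=0x41, mem[0x03]=0x53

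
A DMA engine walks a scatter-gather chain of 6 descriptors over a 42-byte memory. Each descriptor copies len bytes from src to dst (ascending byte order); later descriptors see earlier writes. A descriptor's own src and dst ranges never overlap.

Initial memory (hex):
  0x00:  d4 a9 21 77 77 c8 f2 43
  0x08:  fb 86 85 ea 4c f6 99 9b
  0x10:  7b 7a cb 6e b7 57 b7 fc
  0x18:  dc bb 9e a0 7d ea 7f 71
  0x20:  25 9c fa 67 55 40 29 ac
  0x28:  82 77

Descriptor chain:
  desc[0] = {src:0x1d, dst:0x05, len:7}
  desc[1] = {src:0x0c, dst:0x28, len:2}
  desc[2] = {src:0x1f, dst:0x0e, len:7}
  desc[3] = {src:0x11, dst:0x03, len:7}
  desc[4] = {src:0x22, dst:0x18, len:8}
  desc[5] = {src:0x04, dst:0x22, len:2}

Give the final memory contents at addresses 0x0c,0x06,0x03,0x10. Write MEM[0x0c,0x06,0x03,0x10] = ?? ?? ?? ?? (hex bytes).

  after D0: wrote 7B at 0x05 = ea7f71259cfa67
  after D1: wrote 2B at 0x28 = 4cf6
  after D2: wrote 7B at 0x0e = 71259cfa675540
  after D3: wrote 7B at 0x03 = fa67554057b7fc
  after D4: wrote 8B at 0x18 = fa67554029ac4cf6
  after D5: wrote 2B at 0x22 = 6755
query mem[0x0c]=0x4c, mem[0x06]=0x40, mem[0x03]=0xfa, mem[0x10]=0x9c

MEM[0x0c,0x06,0x03,0x10] = 4c 40 fa 9c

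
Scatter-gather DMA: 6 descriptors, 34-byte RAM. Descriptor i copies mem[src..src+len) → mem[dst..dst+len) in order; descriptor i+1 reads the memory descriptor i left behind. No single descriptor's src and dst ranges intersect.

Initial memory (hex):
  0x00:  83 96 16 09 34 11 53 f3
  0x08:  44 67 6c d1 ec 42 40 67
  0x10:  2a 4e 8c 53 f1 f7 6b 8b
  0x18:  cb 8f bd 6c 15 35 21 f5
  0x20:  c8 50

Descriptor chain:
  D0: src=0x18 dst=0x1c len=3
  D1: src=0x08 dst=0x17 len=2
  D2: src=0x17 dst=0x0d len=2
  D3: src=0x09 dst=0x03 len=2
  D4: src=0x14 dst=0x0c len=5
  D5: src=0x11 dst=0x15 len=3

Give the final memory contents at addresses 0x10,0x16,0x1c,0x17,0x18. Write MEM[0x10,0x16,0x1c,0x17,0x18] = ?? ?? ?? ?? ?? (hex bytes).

MEM[0x10,0x16,0x1c,0x17,0x18] = 67 8c cb 53 67

[0] 0x18->0x1c len=3 : cb 8f bd
[1] 0x08->0x17 len=2 : 44 67
[2] 0x17->0x0d len=2 : 44 67
[3] 0x09->0x03 len=2 : 67 6c
[4] 0x14->0x0c len=5 : f1 f7 6b 44 67
[5] 0x11->0x15 len=3 : 4e 8c 53
query mem[0x10]=0x67, mem[0x16]=0x8c, mem[0x1c]=0xcb, mem[0x17]=0x53, mem[0x18]=0x67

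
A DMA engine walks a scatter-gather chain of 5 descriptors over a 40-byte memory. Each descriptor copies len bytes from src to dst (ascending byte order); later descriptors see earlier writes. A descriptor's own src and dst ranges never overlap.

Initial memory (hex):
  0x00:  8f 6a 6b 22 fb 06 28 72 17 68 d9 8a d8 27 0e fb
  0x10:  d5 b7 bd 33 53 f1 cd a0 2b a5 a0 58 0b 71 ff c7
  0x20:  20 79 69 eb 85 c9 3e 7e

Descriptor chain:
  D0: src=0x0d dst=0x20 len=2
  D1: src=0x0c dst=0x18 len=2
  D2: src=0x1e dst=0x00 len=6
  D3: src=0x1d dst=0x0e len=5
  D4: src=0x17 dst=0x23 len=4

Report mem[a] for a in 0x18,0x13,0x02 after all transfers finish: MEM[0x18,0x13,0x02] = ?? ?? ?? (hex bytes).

D0: mem[0x20..0x21] <- [27 0e]
D1: mem[0x18..0x19] <- [d8 27]
D2: mem[0x00..0x05] <- [ff c7 27 0e 69 eb]
D3: mem[0x0e..0x12] <- [71 ff c7 27 0e]
D4: mem[0x23..0x26] <- [a0 d8 27 a0]
query mem[0x18]=0xd8, mem[0x13]=0x33, mem[0x02]=0x27

MEM[0x18,0x13,0x02] = d8 33 27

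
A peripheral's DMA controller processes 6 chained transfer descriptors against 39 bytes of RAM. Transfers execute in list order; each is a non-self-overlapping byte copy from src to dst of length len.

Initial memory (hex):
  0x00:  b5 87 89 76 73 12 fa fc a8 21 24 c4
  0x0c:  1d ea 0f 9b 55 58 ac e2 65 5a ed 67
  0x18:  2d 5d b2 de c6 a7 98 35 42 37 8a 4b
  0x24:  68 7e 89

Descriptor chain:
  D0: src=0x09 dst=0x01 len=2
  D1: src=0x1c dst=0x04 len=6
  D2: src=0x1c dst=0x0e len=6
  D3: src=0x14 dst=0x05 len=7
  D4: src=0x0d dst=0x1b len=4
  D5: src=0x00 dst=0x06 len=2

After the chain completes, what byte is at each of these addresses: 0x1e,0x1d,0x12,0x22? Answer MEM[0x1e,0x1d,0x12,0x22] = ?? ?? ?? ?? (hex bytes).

#0 dst[0x01+2] := {0x21,0x24}
#1 dst[0x04+6] := {0xc6,0xa7,0x98,0x35,0x42,0x37}
#2 dst[0x0e+6] := {0xc6,0xa7,0x98,0x35,0x42,0x37}
#3 dst[0x05+7] := {0x65,0x5a,0xed,0x67,0x2d,0x5d,0xb2}
#4 dst[0x1b+4] := {0xea,0xc6,0xa7,0x98}
#5 dst[0x06+2] := {0xb5,0x21}
query mem[0x1e]=0x98, mem[0x1d]=0xa7, mem[0x12]=0x42, mem[0x22]=0x8a

MEM[0x1e,0x1d,0x12,0x22] = 98 a7 42 8a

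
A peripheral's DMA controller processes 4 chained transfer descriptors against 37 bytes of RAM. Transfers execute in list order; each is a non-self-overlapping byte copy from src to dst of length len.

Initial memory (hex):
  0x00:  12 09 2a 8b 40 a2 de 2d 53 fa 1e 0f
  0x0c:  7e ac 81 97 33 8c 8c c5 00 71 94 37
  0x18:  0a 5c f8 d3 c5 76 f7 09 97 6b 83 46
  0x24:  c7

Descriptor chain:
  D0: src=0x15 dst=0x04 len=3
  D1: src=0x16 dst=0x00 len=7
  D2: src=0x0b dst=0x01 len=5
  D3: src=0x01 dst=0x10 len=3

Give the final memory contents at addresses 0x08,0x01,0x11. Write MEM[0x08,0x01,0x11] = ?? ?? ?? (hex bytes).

#0 dst[0x04+3] := {0x71,0x94,0x37}
#1 dst[0x00+7] := {0x94,0x37,0x0a,0x5c,0xf8,0xd3,0xc5}
#2 dst[0x01+5] := {0x0f,0x7e,0xac,0x81,0x97}
#3 dst[0x10+3] := {0x0f,0x7e,0xac}
query mem[0x08]=0x53, mem[0x01]=0x0f, mem[0x11]=0x7e

MEM[0x08,0x01,0x11] = 53 0f 7e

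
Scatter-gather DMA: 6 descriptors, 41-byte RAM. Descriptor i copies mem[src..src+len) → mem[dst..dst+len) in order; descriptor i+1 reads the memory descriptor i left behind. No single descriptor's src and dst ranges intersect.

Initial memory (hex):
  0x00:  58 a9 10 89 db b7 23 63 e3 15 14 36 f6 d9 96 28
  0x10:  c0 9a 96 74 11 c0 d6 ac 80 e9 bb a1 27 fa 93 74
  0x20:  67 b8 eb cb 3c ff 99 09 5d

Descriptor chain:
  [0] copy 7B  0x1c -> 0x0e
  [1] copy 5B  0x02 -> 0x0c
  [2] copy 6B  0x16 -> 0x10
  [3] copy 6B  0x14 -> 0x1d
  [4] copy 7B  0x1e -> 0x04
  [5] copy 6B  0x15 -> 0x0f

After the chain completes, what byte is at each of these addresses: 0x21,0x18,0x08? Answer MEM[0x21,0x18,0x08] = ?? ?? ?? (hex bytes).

MEM[0x21,0x18,0x08] = 80 80 e9

[0] 0x1c->0x0e len=7 : 27 fa 93 74 67 b8 eb
[1] 0x02->0x0c len=5 : 10 89 db b7 23
[2] 0x16->0x10 len=6 : d6 ac 80 e9 bb a1
[3] 0x14->0x1d len=6 : bb a1 d6 ac 80 e9
[4] 0x1e->0x04 len=7 : a1 d6 ac 80 e9 cb 3c
[5] 0x15->0x0f len=6 : a1 d6 ac 80 e9 bb
query mem[0x21]=0x80, mem[0x18]=0x80, mem[0x08]=0xe9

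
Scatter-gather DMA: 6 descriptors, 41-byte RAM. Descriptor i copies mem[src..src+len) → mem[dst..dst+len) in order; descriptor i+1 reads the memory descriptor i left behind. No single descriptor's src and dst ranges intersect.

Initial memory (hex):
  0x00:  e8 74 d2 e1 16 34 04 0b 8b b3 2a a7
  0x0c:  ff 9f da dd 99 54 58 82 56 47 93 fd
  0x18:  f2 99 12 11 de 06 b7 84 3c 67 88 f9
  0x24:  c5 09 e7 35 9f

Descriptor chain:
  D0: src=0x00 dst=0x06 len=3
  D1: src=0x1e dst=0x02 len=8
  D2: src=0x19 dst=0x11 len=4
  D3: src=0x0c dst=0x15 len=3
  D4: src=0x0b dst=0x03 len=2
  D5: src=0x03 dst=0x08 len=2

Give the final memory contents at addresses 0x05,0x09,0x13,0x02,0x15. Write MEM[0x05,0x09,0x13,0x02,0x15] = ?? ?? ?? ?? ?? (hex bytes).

[0] 0x00->0x06 len=3 : e8 74 d2
[1] 0x1e->0x02 len=8 : b7 84 3c 67 88 f9 c5 09
[2] 0x19->0x11 len=4 : 99 12 11 de
[3] 0x0c->0x15 len=3 : ff 9f da
[4] 0x0b->0x03 len=2 : a7 ff
[5] 0x03->0x08 len=2 : a7 ff
query mem[0x05]=0x67, mem[0x09]=0xff, mem[0x13]=0x11, mem[0x02]=0xb7, mem[0x15]=0xff

MEM[0x05,0x09,0x13,0x02,0x15] = 67 ff 11 b7 ff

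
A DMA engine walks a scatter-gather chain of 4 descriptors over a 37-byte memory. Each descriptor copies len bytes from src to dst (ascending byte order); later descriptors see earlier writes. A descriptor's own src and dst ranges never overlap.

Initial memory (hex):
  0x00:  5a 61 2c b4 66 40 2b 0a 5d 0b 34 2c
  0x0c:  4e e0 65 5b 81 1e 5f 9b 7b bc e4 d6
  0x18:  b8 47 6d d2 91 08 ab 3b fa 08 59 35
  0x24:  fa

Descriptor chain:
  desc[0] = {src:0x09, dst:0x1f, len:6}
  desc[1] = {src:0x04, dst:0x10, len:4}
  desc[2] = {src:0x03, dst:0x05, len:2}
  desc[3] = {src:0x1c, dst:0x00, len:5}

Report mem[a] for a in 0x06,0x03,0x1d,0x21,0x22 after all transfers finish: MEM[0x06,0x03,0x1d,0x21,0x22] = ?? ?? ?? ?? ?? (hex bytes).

MEM[0x06,0x03,0x1d,0x21,0x22] = 66 0b 08 2c 4e

#0 dst[0x1f+6] := {0x0b,0x34,0x2c,0x4e,0xe0,0x65}
#1 dst[0x10+4] := {0x66,0x40,0x2b,0x0a}
#2 dst[0x05+2] := {0xb4,0x66}
#3 dst[0x00+5] := {0x91,0x08,0xab,0x0b,0x34}
query mem[0x06]=0x66, mem[0x03]=0x0b, mem[0x1d]=0x08, mem[0x21]=0x2c, mem[0x22]=0x4e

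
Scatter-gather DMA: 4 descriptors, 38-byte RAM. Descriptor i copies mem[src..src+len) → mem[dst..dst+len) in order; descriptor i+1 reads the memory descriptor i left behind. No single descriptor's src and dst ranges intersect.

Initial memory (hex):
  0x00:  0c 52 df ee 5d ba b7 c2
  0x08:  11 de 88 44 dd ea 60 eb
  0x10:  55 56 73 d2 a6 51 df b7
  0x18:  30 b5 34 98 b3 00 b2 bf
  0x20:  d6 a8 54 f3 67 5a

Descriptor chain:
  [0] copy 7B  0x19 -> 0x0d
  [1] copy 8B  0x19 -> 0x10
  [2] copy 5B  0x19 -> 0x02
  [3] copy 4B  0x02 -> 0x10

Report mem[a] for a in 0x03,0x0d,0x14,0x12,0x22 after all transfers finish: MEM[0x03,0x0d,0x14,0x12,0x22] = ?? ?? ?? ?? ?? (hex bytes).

MEM[0x03,0x0d,0x14,0x12,0x22] = 34 b5 00 98 54

[0] 0x19->0x0d len=7 : b5 34 98 b3 00 b2 bf
[1] 0x19->0x10 len=8 : b5 34 98 b3 00 b2 bf d6
[2] 0x19->0x02 len=5 : b5 34 98 b3 00
[3] 0x02->0x10 len=4 : b5 34 98 b3
query mem[0x03]=0x34, mem[0x0d]=0xb5, mem[0x14]=0x00, mem[0x12]=0x98, mem[0x22]=0x54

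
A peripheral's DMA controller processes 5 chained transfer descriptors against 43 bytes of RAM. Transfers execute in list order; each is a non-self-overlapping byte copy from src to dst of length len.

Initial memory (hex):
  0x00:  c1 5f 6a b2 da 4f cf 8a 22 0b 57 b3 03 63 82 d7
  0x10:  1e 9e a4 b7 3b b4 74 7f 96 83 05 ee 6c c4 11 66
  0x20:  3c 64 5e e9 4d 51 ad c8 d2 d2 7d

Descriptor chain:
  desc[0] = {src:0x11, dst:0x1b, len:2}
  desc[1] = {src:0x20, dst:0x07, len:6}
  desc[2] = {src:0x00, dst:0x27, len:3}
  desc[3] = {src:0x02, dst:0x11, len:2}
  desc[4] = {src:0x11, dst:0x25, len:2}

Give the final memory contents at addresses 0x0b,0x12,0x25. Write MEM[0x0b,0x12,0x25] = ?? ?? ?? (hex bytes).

D0: mem[0x1b..0x1c] <- [9e a4]
D1: mem[0x07..0x0c] <- [3c 64 5e e9 4d 51]
D2: mem[0x27..0x29] <- [c1 5f 6a]
D3: mem[0x11..0x12] <- [6a b2]
D4: mem[0x25..0x26] <- [6a b2]
query mem[0x0b]=0x4d, mem[0x12]=0xb2, mem[0x25]=0x6a

MEM[0x0b,0x12,0x25] = 4d b2 6a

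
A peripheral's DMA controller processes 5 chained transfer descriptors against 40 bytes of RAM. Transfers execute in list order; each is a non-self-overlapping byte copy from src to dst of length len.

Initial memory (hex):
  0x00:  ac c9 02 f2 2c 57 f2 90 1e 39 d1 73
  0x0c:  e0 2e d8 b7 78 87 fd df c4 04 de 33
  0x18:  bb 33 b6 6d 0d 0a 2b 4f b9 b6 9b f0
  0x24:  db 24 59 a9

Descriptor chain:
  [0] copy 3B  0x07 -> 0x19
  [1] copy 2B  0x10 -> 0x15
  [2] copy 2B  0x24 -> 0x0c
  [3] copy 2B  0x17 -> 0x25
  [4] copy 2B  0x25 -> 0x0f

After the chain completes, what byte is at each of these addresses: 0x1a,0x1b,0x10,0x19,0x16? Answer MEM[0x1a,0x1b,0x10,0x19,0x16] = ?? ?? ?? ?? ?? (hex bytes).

  after D0: wrote 3B at 0x19 = 901e39
  after D1: wrote 2B at 0x15 = 7887
  after D2: wrote 2B at 0x0c = db24
  after D3: wrote 2B at 0x25 = 33bb
  after D4: wrote 2B at 0x0f = 33bb
query mem[0x1a]=0x1e, mem[0x1b]=0x39, mem[0x10]=0xbb, mem[0x19]=0x90, mem[0x16]=0x87

MEM[0x1a,0x1b,0x10,0x19,0x16] = 1e 39 bb 90 87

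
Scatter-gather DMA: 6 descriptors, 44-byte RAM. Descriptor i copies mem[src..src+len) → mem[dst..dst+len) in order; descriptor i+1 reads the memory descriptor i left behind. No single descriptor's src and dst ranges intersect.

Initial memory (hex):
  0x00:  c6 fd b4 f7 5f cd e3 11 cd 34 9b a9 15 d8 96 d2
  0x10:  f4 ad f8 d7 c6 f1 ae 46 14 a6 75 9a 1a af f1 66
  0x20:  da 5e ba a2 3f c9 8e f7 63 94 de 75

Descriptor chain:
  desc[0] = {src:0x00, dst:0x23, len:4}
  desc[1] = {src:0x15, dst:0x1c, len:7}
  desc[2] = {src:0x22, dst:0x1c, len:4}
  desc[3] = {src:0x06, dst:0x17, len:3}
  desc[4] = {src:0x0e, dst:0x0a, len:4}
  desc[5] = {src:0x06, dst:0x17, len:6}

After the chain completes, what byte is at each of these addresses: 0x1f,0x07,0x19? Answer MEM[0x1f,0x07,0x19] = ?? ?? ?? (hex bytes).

[0] 0x00->0x23 len=4 : c6 fd b4 f7
[1] 0x15->0x1c len=7 : f1 ae 46 14 a6 75 9a
[2] 0x22->0x1c len=4 : 9a c6 fd b4
[3] 0x06->0x17 len=3 : e3 11 cd
[4] 0x0e->0x0a len=4 : 96 d2 f4 ad
[5] 0x06->0x17 len=6 : e3 11 cd 34 96 d2
query mem[0x1f]=0xb4, mem[0x07]=0x11, mem[0x19]=0xcd

MEM[0x1f,0x07,0x19] = b4 11 cd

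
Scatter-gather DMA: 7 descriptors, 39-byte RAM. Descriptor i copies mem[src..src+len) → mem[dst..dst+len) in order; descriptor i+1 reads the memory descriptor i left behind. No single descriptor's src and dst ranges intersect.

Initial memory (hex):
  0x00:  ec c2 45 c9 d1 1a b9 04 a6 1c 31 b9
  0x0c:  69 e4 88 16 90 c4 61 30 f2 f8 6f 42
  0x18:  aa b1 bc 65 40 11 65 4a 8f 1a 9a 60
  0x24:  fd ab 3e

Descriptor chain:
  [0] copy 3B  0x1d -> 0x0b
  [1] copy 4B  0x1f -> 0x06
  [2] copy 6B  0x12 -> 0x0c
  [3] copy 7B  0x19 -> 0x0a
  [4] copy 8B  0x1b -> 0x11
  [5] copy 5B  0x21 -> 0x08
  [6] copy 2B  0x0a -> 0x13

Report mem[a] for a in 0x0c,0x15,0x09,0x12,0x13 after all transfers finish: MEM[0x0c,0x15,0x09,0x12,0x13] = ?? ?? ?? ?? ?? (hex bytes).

[0] 0x1d->0x0b len=3 : 11 65 4a
[1] 0x1f->0x06 len=4 : 4a 8f 1a 9a
[2] 0x12->0x0c len=6 : 61 30 f2 f8 6f 42
[3] 0x19->0x0a len=7 : b1 bc 65 40 11 65 4a
[4] 0x1b->0x11 len=8 : 65 40 11 65 4a 8f 1a 9a
[5] 0x21->0x08 len=5 : 1a 9a 60 fd ab
[6] 0x0a->0x13 len=2 : 60 fd
query mem[0x0c]=0xab, mem[0x15]=0x4a, mem[0x09]=0x9a, mem[0x12]=0x40, mem[0x13]=0x60

MEM[0x0c,0x15,0x09,0x12,0x13] = ab 4a 9a 40 60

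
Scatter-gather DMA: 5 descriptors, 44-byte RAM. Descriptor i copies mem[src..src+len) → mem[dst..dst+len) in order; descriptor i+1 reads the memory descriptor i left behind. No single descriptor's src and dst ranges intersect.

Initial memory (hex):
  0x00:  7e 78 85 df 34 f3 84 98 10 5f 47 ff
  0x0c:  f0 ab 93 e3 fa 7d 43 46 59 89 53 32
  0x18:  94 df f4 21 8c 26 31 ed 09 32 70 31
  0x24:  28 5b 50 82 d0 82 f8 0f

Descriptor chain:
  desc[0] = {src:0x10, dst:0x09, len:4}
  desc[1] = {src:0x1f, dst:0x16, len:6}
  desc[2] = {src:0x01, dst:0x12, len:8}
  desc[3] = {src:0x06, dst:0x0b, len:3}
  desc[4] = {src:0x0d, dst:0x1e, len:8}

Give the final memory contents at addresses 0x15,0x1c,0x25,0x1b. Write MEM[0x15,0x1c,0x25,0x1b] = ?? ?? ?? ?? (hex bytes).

MEM[0x15,0x1c,0x25,0x1b] = 34 8c df 28

D0: mem[0x09..0x0c] <- [fa 7d 43 46]
D1: mem[0x16..0x1b] <- [ed 09 32 70 31 28]
D2: mem[0x12..0x19] <- [78 85 df 34 f3 84 98 10]
D3: mem[0x0b..0x0d] <- [84 98 10]
D4: mem[0x1e..0x25] <- [10 93 e3 fa 7d 78 85 df]
query mem[0x15]=0x34, mem[0x1c]=0x8c, mem[0x25]=0xdf, mem[0x1b]=0x28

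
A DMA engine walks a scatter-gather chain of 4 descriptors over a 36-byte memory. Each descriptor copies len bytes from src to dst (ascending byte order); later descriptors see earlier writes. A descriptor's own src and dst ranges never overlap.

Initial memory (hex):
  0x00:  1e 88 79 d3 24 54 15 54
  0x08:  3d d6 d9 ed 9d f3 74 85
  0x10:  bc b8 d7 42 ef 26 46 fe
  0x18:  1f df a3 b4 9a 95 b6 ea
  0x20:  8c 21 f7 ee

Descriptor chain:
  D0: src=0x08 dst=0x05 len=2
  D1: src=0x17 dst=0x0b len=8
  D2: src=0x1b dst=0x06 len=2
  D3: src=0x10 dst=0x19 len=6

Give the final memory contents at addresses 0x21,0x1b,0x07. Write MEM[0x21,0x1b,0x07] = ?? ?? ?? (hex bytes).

D0: mem[0x05..0x06] <- [3d d6]
D1: mem[0x0b..0x12] <- [fe 1f df a3 b4 9a 95 b6]
D2: mem[0x06..0x07] <- [b4 9a]
D3: mem[0x19..0x1e] <- [9a 95 b6 42 ef 26]
query mem[0x21]=0x21, mem[0x1b]=0xb6, mem[0x07]=0x9a

MEM[0x21,0x1b,0x07] = 21 b6 9a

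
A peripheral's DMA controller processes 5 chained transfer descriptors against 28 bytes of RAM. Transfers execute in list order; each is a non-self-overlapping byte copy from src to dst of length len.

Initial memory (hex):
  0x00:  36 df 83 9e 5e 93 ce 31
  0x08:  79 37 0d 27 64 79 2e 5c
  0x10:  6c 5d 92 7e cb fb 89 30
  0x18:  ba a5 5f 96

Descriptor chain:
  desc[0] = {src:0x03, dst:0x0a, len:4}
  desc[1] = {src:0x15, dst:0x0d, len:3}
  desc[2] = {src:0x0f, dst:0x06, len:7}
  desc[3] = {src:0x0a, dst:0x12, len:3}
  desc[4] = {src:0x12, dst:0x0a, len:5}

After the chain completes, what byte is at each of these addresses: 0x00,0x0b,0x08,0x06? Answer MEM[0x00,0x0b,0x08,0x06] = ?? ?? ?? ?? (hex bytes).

MEM[0x00,0x0b,0x08,0x06] = 36 cb 5d 30

  after D0: wrote 4B at 0x0a = 9e5e93ce
  after D1: wrote 3B at 0x0d = fb8930
  after D2: wrote 7B at 0x06 = 306c5d927ecbfb
  after D3: wrote 3B at 0x12 = 7ecbfb
  after D4: wrote 5B at 0x0a = 7ecbfbfb89
query mem[0x00]=0x36, mem[0x0b]=0xcb, mem[0x08]=0x5d, mem[0x06]=0x30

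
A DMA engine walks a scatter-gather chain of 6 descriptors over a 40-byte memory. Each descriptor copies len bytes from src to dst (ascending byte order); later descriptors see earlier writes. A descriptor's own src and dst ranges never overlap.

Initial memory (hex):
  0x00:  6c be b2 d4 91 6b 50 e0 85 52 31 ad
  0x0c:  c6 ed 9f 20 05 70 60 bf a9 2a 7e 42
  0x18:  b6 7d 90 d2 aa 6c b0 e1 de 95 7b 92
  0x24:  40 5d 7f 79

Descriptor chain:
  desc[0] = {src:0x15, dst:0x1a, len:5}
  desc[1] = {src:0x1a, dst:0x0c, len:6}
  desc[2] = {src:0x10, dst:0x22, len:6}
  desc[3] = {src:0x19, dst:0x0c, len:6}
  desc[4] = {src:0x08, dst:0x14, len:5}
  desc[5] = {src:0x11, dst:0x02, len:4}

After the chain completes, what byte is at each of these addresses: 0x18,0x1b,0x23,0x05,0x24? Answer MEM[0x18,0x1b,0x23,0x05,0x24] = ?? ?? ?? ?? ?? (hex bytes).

MEM[0x18,0x1b,0x23,0x05,0x24] = 7d 7e e1 85 60

D0: mem[0x1a..0x1e] <- [2a 7e 42 b6 7d]
D1: mem[0x0c..0x11] <- [2a 7e 42 b6 7d e1]
D2: mem[0x22..0x27] <- [7d e1 60 bf a9 2a]
D3: mem[0x0c..0x11] <- [7d 2a 7e 42 b6 7d]
D4: mem[0x14..0x18] <- [85 52 31 ad 7d]
D5: mem[0x02..0x05] <- [7d 60 bf 85]
query mem[0x18]=0x7d, mem[0x1b]=0x7e, mem[0x23]=0xe1, mem[0x05]=0x85, mem[0x24]=0x60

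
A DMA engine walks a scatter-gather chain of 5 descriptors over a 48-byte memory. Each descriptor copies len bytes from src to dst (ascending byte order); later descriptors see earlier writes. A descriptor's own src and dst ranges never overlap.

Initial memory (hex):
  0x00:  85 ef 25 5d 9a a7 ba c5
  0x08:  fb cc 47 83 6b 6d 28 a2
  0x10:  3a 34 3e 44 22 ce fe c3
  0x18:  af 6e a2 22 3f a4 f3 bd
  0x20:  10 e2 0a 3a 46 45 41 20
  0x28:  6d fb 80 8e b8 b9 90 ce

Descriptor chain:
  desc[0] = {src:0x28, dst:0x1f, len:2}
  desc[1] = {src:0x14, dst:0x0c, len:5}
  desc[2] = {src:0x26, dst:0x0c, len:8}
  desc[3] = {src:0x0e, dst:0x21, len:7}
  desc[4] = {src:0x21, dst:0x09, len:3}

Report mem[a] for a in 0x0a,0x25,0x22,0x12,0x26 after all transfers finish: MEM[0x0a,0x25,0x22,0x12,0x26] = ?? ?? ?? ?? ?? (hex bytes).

MEM[0x0a,0x25,0x22,0x12,0x26] = fb b8 fb b8 b9

D0: mem[0x1f..0x20] <- [6d fb]
D1: mem[0x0c..0x10] <- [22 ce fe c3 af]
D2: mem[0x0c..0x13] <- [41 20 6d fb 80 8e b8 b9]
D3: mem[0x21..0x27] <- [6d fb 80 8e b8 b9 22]
D4: mem[0x09..0x0b] <- [6d fb 80]
query mem[0x0a]=0xfb, mem[0x25]=0xb8, mem[0x22]=0xfb, mem[0x12]=0xb8, mem[0x26]=0xb9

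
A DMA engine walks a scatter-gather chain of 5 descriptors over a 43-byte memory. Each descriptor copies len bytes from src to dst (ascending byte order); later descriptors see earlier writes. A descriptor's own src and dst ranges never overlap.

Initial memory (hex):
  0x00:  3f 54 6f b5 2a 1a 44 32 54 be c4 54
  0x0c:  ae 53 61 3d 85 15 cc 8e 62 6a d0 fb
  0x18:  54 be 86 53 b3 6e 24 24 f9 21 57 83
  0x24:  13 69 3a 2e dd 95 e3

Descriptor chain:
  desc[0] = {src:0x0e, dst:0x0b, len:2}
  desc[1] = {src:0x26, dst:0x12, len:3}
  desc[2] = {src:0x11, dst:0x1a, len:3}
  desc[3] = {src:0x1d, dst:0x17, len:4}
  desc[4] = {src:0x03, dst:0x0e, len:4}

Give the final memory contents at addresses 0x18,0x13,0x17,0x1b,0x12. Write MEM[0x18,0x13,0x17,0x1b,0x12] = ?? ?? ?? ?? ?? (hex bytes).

  after D0: wrote 2B at 0x0b = 613d
  after D1: wrote 3B at 0x12 = 3a2edd
  after D2: wrote 3B at 0x1a = 153a2e
  after D3: wrote 4B at 0x17 = 6e2424f9
  after D4: wrote 4B at 0x0e = b52a1a44
query mem[0x18]=0x24, mem[0x13]=0x2e, mem[0x17]=0x6e, mem[0x1b]=0x3a, mem[0x12]=0x3a

MEM[0x18,0x13,0x17,0x1b,0x12] = 24 2e 6e 3a 3a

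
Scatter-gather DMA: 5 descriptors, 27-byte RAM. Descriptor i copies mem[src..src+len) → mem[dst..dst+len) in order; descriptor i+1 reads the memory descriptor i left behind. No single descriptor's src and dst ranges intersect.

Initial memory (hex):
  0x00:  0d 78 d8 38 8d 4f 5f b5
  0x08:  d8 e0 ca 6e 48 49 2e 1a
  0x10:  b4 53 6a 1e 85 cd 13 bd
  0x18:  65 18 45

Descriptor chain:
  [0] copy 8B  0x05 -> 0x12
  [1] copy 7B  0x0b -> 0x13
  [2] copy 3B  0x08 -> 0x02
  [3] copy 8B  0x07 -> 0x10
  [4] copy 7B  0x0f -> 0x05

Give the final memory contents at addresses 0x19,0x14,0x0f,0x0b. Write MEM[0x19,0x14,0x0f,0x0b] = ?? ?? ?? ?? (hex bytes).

[0] 0x05->0x12 len=8 : 4f 5f b5 d8 e0 ca 6e 48
[1] 0x0b->0x13 len=7 : 6e 48 49 2e 1a b4 53
[2] 0x08->0x02 len=3 : d8 e0 ca
[3] 0x07->0x10 len=8 : b5 d8 e0 ca 6e 48 49 2e
[4] 0x0f->0x05 len=7 : 1a b5 d8 e0 ca 6e 48
query mem[0x19]=0x53, mem[0x14]=0x6e, mem[0x0f]=0x1a, mem[0x0b]=0x48

MEM[0x19,0x14,0x0f,0x0b] = 53 6e 1a 48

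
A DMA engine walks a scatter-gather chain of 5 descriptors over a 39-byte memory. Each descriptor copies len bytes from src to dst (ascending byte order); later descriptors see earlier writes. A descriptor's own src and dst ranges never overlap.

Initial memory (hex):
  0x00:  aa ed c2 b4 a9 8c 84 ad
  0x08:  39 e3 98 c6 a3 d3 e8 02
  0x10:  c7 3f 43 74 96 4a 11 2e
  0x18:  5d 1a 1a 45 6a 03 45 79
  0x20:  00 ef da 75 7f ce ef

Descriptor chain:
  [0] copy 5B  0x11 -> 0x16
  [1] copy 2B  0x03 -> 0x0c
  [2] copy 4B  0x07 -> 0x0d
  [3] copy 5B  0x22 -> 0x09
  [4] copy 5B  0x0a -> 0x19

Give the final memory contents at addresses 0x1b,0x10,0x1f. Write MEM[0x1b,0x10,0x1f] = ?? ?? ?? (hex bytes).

[0] 0x11->0x16 len=5 : 3f 43 74 96 4a
[1] 0x03->0x0c len=2 : b4 a9
[2] 0x07->0x0d len=4 : ad 39 e3 98
[3] 0x22->0x09 len=5 : da 75 7f ce ef
[4] 0x0a->0x19 len=5 : 75 7f ce ef 39
query mem[0x1b]=0xce, mem[0x10]=0x98, mem[0x1f]=0x79

MEM[0x1b,0x10,0x1f] = ce 98 79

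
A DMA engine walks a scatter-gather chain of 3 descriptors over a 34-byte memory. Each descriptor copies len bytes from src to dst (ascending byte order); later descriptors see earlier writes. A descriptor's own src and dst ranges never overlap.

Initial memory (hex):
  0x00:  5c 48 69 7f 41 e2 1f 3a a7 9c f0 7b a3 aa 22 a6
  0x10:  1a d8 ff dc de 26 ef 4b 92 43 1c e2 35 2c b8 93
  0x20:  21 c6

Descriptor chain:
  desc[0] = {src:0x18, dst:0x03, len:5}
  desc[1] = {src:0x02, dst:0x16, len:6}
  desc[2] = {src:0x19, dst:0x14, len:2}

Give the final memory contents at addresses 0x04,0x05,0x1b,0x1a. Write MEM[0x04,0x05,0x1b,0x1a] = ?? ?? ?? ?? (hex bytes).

D0: mem[0x03..0x07] <- [92 43 1c e2 35]
D1: mem[0x16..0x1b] <- [69 92 43 1c e2 35]
D2: mem[0x14..0x15] <- [1c e2]
query mem[0x04]=0x43, mem[0x05]=0x1c, mem[0x1b]=0x35, mem[0x1a]=0xe2

MEM[0x04,0x05,0x1b,0x1a] = 43 1c 35 e2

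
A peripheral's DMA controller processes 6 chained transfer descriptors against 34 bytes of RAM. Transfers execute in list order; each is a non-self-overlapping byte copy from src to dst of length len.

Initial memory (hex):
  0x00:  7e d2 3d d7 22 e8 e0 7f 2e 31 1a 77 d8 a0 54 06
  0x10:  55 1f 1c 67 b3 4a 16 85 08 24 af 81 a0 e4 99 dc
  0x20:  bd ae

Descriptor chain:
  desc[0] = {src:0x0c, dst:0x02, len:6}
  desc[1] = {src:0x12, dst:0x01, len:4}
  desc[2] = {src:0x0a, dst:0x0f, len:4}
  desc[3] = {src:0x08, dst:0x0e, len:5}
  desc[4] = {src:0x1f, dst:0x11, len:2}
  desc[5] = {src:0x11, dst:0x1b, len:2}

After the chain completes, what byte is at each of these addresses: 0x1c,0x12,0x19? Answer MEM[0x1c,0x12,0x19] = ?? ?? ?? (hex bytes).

#0 dst[0x02+6] := {0xd8,0xa0,0x54,0x06,0x55,0x1f}
#1 dst[0x01+4] := {0x1c,0x67,0xb3,0x4a}
#2 dst[0x0f+4] := {0x1a,0x77,0xd8,0xa0}
#3 dst[0x0e+5] := {0x2e,0x31,0x1a,0x77,0xd8}
#4 dst[0x11+2] := {0xdc,0xbd}
#5 dst[0x1b+2] := {0xdc,0xbd}
query mem[0x1c]=0xbd, mem[0x12]=0xbd, mem[0x19]=0x24

MEM[0x1c,0x12,0x19] = bd bd 24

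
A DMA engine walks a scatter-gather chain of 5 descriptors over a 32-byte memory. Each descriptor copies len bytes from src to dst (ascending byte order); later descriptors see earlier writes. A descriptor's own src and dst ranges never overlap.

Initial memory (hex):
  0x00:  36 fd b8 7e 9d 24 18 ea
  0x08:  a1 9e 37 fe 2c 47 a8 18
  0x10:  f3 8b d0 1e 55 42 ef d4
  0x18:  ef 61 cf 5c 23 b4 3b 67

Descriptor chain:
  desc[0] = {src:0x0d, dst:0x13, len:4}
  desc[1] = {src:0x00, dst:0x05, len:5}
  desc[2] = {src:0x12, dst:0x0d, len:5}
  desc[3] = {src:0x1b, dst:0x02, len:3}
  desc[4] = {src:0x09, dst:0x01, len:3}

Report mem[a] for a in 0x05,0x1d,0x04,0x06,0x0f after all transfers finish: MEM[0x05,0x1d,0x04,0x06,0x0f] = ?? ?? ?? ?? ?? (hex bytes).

MEM[0x05,0x1d,0x04,0x06,0x0f] = 36 b4 b4 fd a8

  after D0: wrote 4B at 0x13 = 47a818f3
  after D1: wrote 5B at 0x05 = 36fdb87e9d
  after D2: wrote 5B at 0x0d = d047a818f3
  after D3: wrote 3B at 0x02 = 5c23b4
  after D4: wrote 3B at 0x01 = 9d37fe
query mem[0x05]=0x36, mem[0x1d]=0xb4, mem[0x04]=0xb4, mem[0x06]=0xfd, mem[0x0f]=0xa8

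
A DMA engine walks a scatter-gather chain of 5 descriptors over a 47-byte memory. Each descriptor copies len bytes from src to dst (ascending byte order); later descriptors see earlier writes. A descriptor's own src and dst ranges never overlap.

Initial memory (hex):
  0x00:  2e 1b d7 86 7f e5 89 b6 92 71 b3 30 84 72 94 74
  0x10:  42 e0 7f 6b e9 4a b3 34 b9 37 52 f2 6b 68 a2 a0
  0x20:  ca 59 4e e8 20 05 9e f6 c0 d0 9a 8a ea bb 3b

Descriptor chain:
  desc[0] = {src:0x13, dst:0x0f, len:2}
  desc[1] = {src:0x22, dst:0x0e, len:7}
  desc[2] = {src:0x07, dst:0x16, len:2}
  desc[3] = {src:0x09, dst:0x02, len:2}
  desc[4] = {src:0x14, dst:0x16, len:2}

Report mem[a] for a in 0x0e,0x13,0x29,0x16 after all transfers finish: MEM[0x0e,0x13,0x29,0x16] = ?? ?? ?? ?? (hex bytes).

MEM[0x0e,0x13,0x29,0x16] = 4e f6 d0 c0

D0: mem[0x0f..0x10] <- [6b e9]
D1: mem[0x0e..0x14] <- [4e e8 20 05 9e f6 c0]
D2: mem[0x16..0x17] <- [b6 92]
D3: mem[0x02..0x03] <- [71 b3]
D4: mem[0x16..0x17] <- [c0 4a]
query mem[0x0e]=0x4e, mem[0x13]=0xf6, mem[0x29]=0xd0, mem[0x16]=0xc0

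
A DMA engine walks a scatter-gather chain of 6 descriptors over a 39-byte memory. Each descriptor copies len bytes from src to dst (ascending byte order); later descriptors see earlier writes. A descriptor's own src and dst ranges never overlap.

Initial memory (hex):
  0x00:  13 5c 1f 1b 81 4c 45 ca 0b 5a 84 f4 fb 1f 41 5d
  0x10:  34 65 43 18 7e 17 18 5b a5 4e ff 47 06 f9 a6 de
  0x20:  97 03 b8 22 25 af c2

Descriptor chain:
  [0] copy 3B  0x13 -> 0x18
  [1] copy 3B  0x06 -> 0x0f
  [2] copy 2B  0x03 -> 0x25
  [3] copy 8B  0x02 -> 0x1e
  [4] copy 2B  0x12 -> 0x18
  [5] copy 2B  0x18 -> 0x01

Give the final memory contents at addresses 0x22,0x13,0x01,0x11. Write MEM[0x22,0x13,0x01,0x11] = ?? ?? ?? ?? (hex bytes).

MEM[0x22,0x13,0x01,0x11] = 45 18 43 0b

#0 dst[0x18+3] := {0x18,0x7e,0x17}
#1 dst[0x0f+3] := {0x45,0xca,0x0b}
#2 dst[0x25+2] := {0x1b,0x81}
#3 dst[0x1e+8] := {0x1f,0x1b,0x81,0x4c,0x45,0xca,0x0b,0x5a}
#4 dst[0x18+2] := {0x43,0x18}
#5 dst[0x01+2] := {0x43,0x18}
query mem[0x22]=0x45, mem[0x13]=0x18, mem[0x01]=0x43, mem[0x11]=0x0b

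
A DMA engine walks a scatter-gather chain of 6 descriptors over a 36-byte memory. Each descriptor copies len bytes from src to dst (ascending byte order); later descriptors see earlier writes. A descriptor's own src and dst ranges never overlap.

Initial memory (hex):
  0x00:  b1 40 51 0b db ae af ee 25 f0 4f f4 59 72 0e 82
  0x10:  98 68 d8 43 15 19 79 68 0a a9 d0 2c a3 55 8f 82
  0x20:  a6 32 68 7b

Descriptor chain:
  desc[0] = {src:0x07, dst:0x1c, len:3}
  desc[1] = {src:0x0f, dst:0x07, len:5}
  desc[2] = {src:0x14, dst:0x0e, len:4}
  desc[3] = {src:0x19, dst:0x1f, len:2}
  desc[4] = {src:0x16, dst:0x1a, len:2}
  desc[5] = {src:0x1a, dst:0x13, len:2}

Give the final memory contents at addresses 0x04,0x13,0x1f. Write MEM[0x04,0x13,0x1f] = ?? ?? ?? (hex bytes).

  after D0: wrote 3B at 0x1c = ee25f0
  after D1: wrote 5B at 0x07 = 829868d843
  after D2: wrote 4B at 0x0e = 15197968
  after D3: wrote 2B at 0x1f = a9d0
  after D4: wrote 2B at 0x1a = 7968
  after D5: wrote 2B at 0x13 = 7968
query mem[0x04]=0xdb, mem[0x13]=0x79, mem[0x1f]=0xa9

MEM[0x04,0x13,0x1f] = db 79 a9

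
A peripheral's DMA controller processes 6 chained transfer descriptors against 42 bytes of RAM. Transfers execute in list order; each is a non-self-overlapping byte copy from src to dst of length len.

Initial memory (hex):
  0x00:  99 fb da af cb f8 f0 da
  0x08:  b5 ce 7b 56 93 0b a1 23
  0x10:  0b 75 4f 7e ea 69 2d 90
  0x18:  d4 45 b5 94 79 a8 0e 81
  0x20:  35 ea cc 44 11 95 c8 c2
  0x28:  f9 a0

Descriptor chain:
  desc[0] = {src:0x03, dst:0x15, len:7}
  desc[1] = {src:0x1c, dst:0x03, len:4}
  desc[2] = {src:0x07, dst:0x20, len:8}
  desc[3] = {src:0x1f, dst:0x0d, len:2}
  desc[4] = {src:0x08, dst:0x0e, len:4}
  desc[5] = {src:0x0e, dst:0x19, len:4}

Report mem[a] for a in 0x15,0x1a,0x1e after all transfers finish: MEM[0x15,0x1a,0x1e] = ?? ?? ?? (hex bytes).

MEM[0x15,0x1a,0x1e] = af ce 0e

#0 dst[0x15+7] := {0xaf,0xcb,0xf8,0xf0,0xda,0xb5,0xce}
#1 dst[0x03+4] := {0x79,0xa8,0x0e,0x81}
#2 dst[0x20+8] := {0xda,0xb5,0xce,0x7b,0x56,0x93,0x0b,0xa1}
#3 dst[0x0d+2] := {0x81,0xda}
#4 dst[0x0e+4] := {0xb5,0xce,0x7b,0x56}
#5 dst[0x19+4] := {0xb5,0xce,0x7b,0x56}
query mem[0x15]=0xaf, mem[0x1a]=0xce, mem[0x1e]=0x0e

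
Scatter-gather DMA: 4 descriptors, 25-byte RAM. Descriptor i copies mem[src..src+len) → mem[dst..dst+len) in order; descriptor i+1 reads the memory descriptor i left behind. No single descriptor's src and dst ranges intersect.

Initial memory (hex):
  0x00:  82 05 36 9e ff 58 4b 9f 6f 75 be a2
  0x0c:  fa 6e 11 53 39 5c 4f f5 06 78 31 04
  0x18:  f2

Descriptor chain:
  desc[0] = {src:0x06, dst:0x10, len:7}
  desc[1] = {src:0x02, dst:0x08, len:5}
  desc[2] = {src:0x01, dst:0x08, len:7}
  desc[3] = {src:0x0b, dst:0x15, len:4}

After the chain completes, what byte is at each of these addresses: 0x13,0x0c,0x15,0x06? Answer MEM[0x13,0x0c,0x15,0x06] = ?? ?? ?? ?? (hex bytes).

[0] 0x06->0x10 len=7 : 4b 9f 6f 75 be a2 fa
[1] 0x02->0x08 len=5 : 36 9e ff 58 4b
[2] 0x01->0x08 len=7 : 05 36 9e ff 58 4b 9f
[3] 0x0b->0x15 len=4 : ff 58 4b 9f
query mem[0x13]=0x75, mem[0x0c]=0x58, mem[0x15]=0xff, mem[0x06]=0x4b

MEM[0x13,0x0c,0x15,0x06] = 75 58 ff 4b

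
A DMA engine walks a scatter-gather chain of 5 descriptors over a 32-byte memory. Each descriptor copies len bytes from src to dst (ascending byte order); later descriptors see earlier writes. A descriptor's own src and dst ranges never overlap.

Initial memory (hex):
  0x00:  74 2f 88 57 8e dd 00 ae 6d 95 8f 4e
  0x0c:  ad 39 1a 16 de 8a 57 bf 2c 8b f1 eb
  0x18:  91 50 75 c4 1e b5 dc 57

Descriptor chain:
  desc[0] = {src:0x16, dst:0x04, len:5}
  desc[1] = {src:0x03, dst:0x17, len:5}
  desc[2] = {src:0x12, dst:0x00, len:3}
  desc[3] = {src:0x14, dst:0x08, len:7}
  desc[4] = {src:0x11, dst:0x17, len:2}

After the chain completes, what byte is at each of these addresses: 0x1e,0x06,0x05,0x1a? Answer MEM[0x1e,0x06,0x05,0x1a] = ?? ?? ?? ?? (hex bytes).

#0 dst[0x04+5] := {0xf1,0xeb,0x91,0x50,0x75}
#1 dst[0x17+5] := {0x57,0xf1,0xeb,0x91,0x50}
#2 dst[0x00+3] := {0x57,0xbf,0x2c}
#3 dst[0x08+7] := {0x2c,0x8b,0xf1,0x57,0xf1,0xeb,0x91}
#4 dst[0x17+2] := {0x8a,0x57}
query mem[0x1e]=0xdc, mem[0x06]=0x91, mem[0x05]=0xeb, mem[0x1a]=0x91

MEM[0x1e,0x06,0x05,0x1a] = dc 91 eb 91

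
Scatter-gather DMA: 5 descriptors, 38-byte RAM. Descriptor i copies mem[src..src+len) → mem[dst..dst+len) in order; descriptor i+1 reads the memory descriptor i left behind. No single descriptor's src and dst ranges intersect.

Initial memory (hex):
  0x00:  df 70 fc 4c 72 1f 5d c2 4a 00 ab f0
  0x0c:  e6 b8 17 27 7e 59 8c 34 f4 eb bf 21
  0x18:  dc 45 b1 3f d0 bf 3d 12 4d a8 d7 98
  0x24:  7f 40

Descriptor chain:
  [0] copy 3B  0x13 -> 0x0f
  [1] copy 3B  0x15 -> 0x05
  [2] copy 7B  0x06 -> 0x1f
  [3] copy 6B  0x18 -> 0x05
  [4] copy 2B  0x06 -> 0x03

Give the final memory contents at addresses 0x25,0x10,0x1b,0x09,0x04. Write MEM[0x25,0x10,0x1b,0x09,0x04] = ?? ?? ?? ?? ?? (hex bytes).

MEM[0x25,0x10,0x1b,0x09,0x04] = e6 f4 3f d0 b1

D0: mem[0x0f..0x11] <- [34 f4 eb]
D1: mem[0x05..0x07] <- [eb bf 21]
D2: mem[0x1f..0x25] <- [bf 21 4a 00 ab f0 e6]
D3: mem[0x05..0x0a] <- [dc 45 b1 3f d0 bf]
D4: mem[0x03..0x04] <- [45 b1]
query mem[0x25]=0xe6, mem[0x10]=0xf4, mem[0x1b]=0x3f, mem[0x09]=0xd0, mem[0x04]=0xb1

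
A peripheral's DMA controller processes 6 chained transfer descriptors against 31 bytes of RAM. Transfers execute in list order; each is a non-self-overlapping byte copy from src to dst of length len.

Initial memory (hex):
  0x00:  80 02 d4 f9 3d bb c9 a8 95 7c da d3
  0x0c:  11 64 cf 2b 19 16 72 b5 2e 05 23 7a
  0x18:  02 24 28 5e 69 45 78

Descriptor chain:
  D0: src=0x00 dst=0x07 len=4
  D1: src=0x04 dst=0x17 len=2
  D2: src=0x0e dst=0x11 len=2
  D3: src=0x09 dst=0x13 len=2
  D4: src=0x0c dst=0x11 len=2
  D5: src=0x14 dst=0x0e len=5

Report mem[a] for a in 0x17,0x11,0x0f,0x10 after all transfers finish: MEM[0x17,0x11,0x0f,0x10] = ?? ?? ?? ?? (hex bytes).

#0 dst[0x07+4] := {0x80,0x02,0xd4,0xf9}
#1 dst[0x17+2] := {0x3d,0xbb}
#2 dst[0x11+2] := {0xcf,0x2b}
#3 dst[0x13+2] := {0xd4,0xf9}
#4 dst[0x11+2] := {0x11,0x64}
#5 dst[0x0e+5] := {0xf9,0x05,0x23,0x3d,0xbb}
query mem[0x17]=0x3d, mem[0x11]=0x3d, mem[0x0f]=0x05, mem[0x10]=0x23

MEM[0x17,0x11,0x0f,0x10] = 3d 3d 05 23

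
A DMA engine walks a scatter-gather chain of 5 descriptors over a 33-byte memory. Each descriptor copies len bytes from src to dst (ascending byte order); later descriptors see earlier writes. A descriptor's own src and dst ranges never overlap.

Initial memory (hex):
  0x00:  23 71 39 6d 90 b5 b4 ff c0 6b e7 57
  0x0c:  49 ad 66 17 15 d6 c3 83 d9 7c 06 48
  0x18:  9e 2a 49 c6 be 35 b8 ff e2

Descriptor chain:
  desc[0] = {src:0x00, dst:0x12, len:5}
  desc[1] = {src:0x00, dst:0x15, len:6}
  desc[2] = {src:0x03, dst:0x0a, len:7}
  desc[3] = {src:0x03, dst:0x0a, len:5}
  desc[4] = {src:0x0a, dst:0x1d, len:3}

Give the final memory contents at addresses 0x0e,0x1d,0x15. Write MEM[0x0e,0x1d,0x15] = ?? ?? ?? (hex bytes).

  after D0: wrote 5B at 0x12 = 2371396d90
  after D1: wrote 6B at 0x15 = 2371396d90b5
  after D2: wrote 7B at 0x0a = 6d90b5b4ffc06b
  after D3: wrote 5B at 0x0a = 6d90b5b4ff
  after D4: wrote 3B at 0x1d = 6d90b5
query mem[0x0e]=0xff, mem[0x1d]=0x6d, mem[0x15]=0x23

MEM[0x0e,0x1d,0x15] = ff 6d 23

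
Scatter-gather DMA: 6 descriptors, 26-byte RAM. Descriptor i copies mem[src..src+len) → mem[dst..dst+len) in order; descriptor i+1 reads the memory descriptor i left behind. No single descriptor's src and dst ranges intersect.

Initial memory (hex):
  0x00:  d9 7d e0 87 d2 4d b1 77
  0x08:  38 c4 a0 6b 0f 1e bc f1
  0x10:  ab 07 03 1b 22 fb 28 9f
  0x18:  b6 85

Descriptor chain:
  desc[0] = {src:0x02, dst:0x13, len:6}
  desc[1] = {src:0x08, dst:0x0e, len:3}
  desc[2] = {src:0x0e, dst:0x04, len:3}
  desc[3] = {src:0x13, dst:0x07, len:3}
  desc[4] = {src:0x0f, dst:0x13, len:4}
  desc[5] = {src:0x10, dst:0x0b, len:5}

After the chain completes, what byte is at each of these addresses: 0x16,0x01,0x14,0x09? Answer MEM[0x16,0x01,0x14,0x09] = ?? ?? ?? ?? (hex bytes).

MEM[0x16,0x01,0x14,0x09] = 03 7d a0 d2

D0: mem[0x13..0x18] <- [e0 87 d2 4d b1 77]
D1: mem[0x0e..0x10] <- [38 c4 a0]
D2: mem[0x04..0x06] <- [38 c4 a0]
D3: mem[0x07..0x09] <- [e0 87 d2]
D4: mem[0x13..0x16] <- [c4 a0 07 03]
D5: mem[0x0b..0x0f] <- [a0 07 03 c4 a0]
query mem[0x16]=0x03, mem[0x01]=0x7d, mem[0x14]=0xa0, mem[0x09]=0xd2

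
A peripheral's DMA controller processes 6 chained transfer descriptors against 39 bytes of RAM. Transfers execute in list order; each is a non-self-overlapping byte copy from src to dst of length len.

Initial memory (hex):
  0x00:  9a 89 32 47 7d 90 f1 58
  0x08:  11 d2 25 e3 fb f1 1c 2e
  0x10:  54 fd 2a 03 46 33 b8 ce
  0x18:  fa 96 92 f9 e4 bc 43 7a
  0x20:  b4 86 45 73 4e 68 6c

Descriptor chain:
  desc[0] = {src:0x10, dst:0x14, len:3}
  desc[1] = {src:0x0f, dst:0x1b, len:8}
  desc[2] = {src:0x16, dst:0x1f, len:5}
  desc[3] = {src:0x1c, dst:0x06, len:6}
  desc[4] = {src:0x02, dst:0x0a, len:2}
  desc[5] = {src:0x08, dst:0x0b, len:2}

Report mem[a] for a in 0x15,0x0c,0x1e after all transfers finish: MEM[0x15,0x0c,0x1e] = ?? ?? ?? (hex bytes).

D0: mem[0x14..0x16] <- [54 fd 2a]
D1: mem[0x1b..0x22] <- [2e 54 fd 2a 03 54 fd 2a]
D2: mem[0x1f..0x23] <- [2a ce fa 96 92]
D3: mem[0x06..0x0b] <- [54 fd 2a 2a ce fa]
D4: mem[0x0a..0x0b] <- [32 47]
D5: mem[0x0b..0x0c] <- [2a 2a]
query mem[0x15]=0xfd, mem[0x0c]=0x2a, mem[0x1e]=0x2a

MEM[0x15,0x0c,0x1e] = fd 2a 2a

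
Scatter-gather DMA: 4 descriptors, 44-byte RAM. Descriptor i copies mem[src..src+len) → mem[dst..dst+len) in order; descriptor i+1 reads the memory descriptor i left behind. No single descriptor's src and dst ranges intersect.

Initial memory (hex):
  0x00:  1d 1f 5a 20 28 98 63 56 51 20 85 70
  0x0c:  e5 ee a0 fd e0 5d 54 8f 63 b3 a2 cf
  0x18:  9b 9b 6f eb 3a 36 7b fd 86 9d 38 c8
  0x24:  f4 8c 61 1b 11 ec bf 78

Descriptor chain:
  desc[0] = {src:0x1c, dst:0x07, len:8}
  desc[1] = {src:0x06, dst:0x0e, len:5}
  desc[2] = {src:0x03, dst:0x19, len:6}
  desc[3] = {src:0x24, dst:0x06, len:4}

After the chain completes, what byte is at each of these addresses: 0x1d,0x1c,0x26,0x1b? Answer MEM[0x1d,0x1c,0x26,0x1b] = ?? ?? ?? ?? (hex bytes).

MEM[0x1d,0x1c,0x26,0x1b] = 3a 63 61 98

  after D0: wrote 8B at 0x07 = 3a367bfd869d38c8
  after D1: wrote 5B at 0x0e = 633a367bfd
  after D2: wrote 6B at 0x19 = 202898633a36
  after D3: wrote 4B at 0x06 = f48c611b
query mem[0x1d]=0x3a, mem[0x1c]=0x63, mem[0x26]=0x61, mem[0x1b]=0x98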